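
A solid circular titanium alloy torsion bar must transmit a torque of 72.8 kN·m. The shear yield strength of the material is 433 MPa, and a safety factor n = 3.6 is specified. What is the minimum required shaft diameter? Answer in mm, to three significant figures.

d = 146 mm

Allowable shear stress τ_allow = 433/3.6 = 120.3 MPa.
For a solid shaft τ = 16T/(πd³), so d³ = 16T/(π τ_allow) = 16×7.2800×10^7/(π×120.3) = 3.083×10^6 mm³.
d = (3.083×10^6)^(1/3) = 145.5 mm.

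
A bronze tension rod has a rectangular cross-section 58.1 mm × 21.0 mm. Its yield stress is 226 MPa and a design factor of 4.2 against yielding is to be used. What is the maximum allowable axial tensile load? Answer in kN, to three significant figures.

F_allow = 65.7 kN

σ_allow = 226/4.2 = 53.81 MPa.
A = 58.1×21.0 = 1220 mm².
F_allow = σ_allow × A = 53.81×1220 = 65650 N.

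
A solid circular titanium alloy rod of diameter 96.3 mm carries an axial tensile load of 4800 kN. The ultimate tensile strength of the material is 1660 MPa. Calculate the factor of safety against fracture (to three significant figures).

n = 2.52

A = πd²/4 = 7284 mm².
σ = F/A = 4800000/7284 = 659.0 MPa.
n = 1660/659.0 = 2.519.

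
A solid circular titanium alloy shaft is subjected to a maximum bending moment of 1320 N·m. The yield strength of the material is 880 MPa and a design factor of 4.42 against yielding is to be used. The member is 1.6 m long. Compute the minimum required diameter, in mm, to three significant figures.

σ_allow = 880/4.42 = 199.1 MPa.
For a solid circular section σ = 32M/(πd³), so d³ = 32M/(π σ_allow) = 32×1320000/(π×199.1) = 67530 mm³.
d = 40.72 mm.

d = 40.7 mm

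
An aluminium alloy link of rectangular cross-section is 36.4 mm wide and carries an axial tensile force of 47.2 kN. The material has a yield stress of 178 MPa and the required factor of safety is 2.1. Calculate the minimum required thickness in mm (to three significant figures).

σ_allow = 178/2.1 = 84.76 MPa.
Required area A = F/σ_allow = 47200/84.76 = 556.9 mm².
t = A/w = 556.9/36.4 = 15.30 mm.

t = 15.3 mm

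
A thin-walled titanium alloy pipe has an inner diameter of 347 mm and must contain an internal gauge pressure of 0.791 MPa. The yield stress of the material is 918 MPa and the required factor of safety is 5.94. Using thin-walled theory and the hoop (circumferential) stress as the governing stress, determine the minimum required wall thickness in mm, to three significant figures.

σ_allow = 918/5.94 = 154.5 MPa.
Hoop stress σ_h = pD/(2t), so t = pD/(2σ_allow) = 0.791×347/(2×154.5) = 0.8880 mm.

t = 0.888 mm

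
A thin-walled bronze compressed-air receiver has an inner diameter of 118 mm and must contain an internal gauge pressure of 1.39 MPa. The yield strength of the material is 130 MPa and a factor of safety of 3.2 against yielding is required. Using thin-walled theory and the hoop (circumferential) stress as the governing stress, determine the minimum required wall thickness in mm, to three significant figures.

σ_allow = 130/3.2 = 40.62 MPa.
Hoop stress σ_h = pD/(2t), so t = pD/(2σ_allow) = 1.39×118/(2×40.62) = 2.019 mm.

t = 2.02 mm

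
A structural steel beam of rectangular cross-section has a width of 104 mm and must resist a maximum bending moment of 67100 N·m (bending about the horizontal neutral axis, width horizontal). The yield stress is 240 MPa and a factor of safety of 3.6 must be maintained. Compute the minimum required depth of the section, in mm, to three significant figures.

σ_allow = 240/3.6 = 66.67 MPa.
For a rectangular section σ = 6M/(bh²), so h² = 6M/(b σ_allow) = 6×6.7100×10^7/(104×66.67) = 58070 mm².
h = 241.0 mm.

h = 241 mm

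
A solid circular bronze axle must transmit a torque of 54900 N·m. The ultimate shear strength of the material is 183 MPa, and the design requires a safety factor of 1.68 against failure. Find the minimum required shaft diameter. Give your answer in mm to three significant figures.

Allowable shear stress τ_allow = 183/1.68 = 108.9 MPa.
For a solid shaft τ = 16T/(πd³), so d³ = 16T/(π τ_allow) = 16×5.4900×10^7/(π×108.9) = 2.567×10^6 mm³.
d = (2.567×10^6)^(1/3) = 136.9 mm.

d = 137 mm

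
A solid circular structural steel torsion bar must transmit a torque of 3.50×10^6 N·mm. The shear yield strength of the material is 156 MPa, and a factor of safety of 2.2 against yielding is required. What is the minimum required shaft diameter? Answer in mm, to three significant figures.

d = 63.1 mm

Allowable shear stress τ_allow = 156/2.2 = 70.91 MPa.
For a solid shaft τ = 16T/(πd³), so d³ = 16T/(π τ_allow) = 16×3500000/(π×70.91) = 251400 mm³.
d = (251400)^(1/3) = 63.11 mm.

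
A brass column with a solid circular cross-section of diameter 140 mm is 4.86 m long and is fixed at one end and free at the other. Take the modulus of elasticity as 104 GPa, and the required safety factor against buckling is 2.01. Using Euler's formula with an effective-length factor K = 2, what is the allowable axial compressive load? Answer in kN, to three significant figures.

I = πd⁴/64 = π×140⁴/64 = 1.886×10^7 mm⁴.
Effective length L_e = KL = 2×4.86 m = 9720 mm.
Euler critical load P_cr = π²EI/L_e² = π²×104000×1.886×10^7/9720² = 204900 N.
P_allow = P_cr/n = 204900/2.01 = 101900 N.

P_allow = 102 kN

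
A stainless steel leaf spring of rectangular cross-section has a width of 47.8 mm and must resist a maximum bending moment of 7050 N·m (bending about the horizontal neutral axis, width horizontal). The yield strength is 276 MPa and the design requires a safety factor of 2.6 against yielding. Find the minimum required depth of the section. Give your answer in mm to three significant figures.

h = 91.3 mm

σ_allow = 276/2.6 = 106.2 MPa.
For a rectangular section σ = 6M/(bh²), so h² = 6M/(b σ_allow) = 6×7050000/(47.8×106.2) = 8336 mm².
h = 91.30 mm.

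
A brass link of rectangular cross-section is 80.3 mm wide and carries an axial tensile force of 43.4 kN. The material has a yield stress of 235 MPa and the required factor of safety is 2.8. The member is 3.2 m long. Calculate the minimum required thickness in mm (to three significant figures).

t = 6.44 mm

σ_allow = 235/2.8 = 83.93 MPa.
Required area A = F/σ_allow = 43400/83.93 = 517.1 mm².
t = A/w = 517.1/80.3 = 6.440 mm.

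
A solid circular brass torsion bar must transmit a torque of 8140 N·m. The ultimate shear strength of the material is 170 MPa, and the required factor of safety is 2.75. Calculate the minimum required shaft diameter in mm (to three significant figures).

d = 87.5 mm

Allowable shear stress τ_allow = 170/2.75 = 61.82 MPa.
For a solid shaft τ = 16T/(πd³), so d³ = 16T/(π τ_allow) = 16×8140000/(π×61.82) = 670600 mm³.
d = (670600)^(1/3) = 87.53 mm.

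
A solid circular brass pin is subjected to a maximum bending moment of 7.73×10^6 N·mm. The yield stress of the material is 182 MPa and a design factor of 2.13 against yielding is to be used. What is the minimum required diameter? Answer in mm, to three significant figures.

d = 97.3 mm

σ_allow = 182/2.13 = 85.45 MPa.
For a solid circular section σ = 32M/(πd³), so d³ = 32M/(π σ_allow) = 32×7730000/(π×85.45) = 921500 mm³.
d = 97.31 mm.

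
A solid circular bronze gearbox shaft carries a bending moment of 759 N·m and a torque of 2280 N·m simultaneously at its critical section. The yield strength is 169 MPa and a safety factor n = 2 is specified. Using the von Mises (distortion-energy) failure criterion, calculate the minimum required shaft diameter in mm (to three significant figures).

d = 63.4 mm

σ_allow = σ_y/n = 169/2 = 84.50 MPa.
For a solid shaft σ_b = 32M/(πd³) and τ = 16T/(πd³), so the von Mises stress is σ' = (16/πd³)·√(4M²+3T²).
√(4M²+3T²) = √(4×(759000)² + 3×(2.280×10^6)²) = 4.231×10^6 N·mm.
d³ = 16×4.231×10^6/(π×84.50) = 255000 mm³.
d = 63.41 mm.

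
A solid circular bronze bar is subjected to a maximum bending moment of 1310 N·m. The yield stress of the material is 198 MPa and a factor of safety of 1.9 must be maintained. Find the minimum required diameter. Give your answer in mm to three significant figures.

σ_allow = 198/1.9 = 104.2 MPa.
For a solid circular section σ = 32M/(πd³), so d³ = 32M/(π σ_allow) = 32×1310000/(π×104.2) = 128000 mm³.
d = 50.40 mm.

d = 50.4 mm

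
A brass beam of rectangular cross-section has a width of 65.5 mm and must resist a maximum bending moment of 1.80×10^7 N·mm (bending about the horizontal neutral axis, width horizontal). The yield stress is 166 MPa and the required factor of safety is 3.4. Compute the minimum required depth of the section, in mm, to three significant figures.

h = 184 mm

σ_allow = 166/3.4 = 48.82 MPa.
For a rectangular section σ = 6M/(bh²), so h² = 6M/(b σ_allow) = 6×1.8000×10^7/(65.5×48.82) = 33770 mm².
h = 183.8 mm.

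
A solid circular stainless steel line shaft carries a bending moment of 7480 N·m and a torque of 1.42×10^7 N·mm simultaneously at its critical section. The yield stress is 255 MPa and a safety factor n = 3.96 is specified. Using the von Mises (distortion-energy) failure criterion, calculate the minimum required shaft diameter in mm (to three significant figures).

σ_allow = σ_y/n = 255/3.96 = 64.39 MPa.
For a solid shaft σ_b = 32M/(πd³) and τ = 16T/(πd³), so the von Mises stress is σ' = (16/πd³)·√(4M²+3T²).
√(4M²+3T²) = √(4×(7.480×10^6)² + 3×(1.420×10^7)²) = 2.879×10^7 N·mm.
d³ = 16×2.879×10^7/(π×64.39) = 2.277×10^6 mm³.
d = 131.6 mm.

d = 132 mm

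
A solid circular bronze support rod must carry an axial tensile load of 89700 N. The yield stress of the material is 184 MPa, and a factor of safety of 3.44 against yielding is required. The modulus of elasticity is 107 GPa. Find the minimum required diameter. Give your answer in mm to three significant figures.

d = 46.2 mm

Allowable stress σ_allow = 184/3.44 = 53.49 MPa.
Required area A = F/σ_allow = 89700/53.49 = 1677 mm².
A = πd²/4 → d = √(4A/π) = 46.21 mm.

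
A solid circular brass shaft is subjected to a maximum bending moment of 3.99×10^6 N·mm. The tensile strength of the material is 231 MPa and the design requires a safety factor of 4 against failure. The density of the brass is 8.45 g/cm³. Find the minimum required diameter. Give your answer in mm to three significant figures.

d = 88.9 mm

σ_allow = 231/4 = 57.75 MPa.
For a solid circular section σ = 32M/(πd³), so d³ = 32M/(π σ_allow) = 32×3990000/(π×57.75) = 703800 mm³.
d = 88.95 mm.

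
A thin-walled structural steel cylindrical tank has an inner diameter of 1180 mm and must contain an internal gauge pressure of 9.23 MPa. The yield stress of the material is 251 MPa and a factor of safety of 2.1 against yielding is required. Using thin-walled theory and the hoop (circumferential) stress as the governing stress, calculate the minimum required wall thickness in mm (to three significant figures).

σ_allow = 251/2.1 = 119.5 MPa.
Hoop stress σ_h = pD/(2t), so t = pD/(2σ_allow) = 9.23×1180/(2×119.5) = 45.56 mm.

t = 45.6 mm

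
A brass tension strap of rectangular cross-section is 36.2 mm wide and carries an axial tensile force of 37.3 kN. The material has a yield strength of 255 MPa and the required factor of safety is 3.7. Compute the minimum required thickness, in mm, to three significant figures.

σ_allow = 255/3.7 = 68.92 MPa.
Required area A = F/σ_allow = 37300/68.92 = 541.2 mm².
t = A/w = 541.2/36.2 = 14.95 mm.

t = 15.0 mm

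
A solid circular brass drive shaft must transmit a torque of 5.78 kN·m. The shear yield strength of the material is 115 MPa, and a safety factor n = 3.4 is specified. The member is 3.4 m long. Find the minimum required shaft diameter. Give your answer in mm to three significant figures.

d = 95.5 mm

Allowable shear stress τ_allow = 115/3.4 = 33.82 MPa.
For a solid shaft τ = 16T/(πd³), so d³ = 16T/(π τ_allow) = 16×5780000/(π×33.82) = 870300 mm³.
d = (870300)^(1/3) = 95.48 mm.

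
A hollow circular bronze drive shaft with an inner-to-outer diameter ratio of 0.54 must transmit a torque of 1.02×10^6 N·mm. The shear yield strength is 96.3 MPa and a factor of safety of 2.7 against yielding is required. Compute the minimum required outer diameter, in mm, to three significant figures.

τ_allow = 96.3/2.7 = 35.67 MPa.
For a hollow shaft τ = 16T/[πd_o³(1−k⁴)] with k = 0.54, so 1−k⁴ = 0.9150.
d_o³ = 16T/[π τ_allow (1−k⁴)] = 16×1020000/(π×35.67×0.9150) = 159200 mm³.
d_o = 54.20 mm.

d_o = 54.2 mm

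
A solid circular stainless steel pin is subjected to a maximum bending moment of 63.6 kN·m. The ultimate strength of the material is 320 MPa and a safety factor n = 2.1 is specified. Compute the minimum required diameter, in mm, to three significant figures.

d = 162 mm

σ_allow = 320/2.1 = 152.4 MPa.
For a solid circular section σ = 32M/(πd³), so d³ = 32M/(π σ_allow) = 32×6.3600×10^7/(π×152.4) = 4.251×10^6 mm³.
d = 162.0 mm.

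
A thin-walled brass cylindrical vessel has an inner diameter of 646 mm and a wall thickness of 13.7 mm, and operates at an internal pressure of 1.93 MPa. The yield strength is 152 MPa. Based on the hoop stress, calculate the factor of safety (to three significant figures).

n = 3.34

σ_h = pD/(2t) = 1.93×646/(2×13.7) = 45.50 MPa.
n = 152/45.50 = 3.340.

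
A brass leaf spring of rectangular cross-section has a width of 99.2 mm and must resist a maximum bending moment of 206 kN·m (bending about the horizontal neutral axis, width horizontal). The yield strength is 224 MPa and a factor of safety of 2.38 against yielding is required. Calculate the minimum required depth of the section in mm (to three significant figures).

σ_allow = 224/2.38 = 94.12 MPa.
For a rectangular section σ = 6M/(bh²), so h² = 6M/(b σ_allow) = 6×2.0600×10^8/(99.2×94.12) = 132400 mm².
h = 363.8 mm.

h = 364 mm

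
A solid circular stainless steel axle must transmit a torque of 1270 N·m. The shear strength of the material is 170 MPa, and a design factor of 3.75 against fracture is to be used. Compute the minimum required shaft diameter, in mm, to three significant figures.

Allowable shear stress τ_allow = 170/3.75 = 45.33 MPa.
For a solid shaft τ = 16T/(πd³), so d³ = 16T/(π τ_allow) = 16×1270000/(π×45.33) = 142700 mm³.
d = (142700)^(1/3) = 52.25 mm.

d = 52.3 mm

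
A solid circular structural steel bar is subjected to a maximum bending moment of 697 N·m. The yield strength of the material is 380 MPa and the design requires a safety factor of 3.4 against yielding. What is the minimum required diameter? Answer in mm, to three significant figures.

d = 39.9 mm

σ_allow = 380/3.4 = 111.8 MPa.
For a solid circular section σ = 32M/(πd³), so d³ = 32M/(π σ_allow) = 32×697000/(π×111.8) = 63520 mm³.
d = 39.90 mm.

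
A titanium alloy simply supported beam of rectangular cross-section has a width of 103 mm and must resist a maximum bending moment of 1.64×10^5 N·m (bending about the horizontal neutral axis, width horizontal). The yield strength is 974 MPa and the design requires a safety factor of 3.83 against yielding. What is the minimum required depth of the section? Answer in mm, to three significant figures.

h = 194 mm

σ_allow = 974/3.83 = 254.3 MPa.
For a rectangular section σ = 6M/(bh²), so h² = 6M/(b σ_allow) = 6×1.6400×10^8/(103×254.3) = 37570 mm².
h = 193.8 mm.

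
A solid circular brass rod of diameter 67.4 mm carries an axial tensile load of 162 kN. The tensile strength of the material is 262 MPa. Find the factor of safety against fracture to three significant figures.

n = 5.77

A = πd²/4 = 3568 mm².
σ = F/A = 162000/3568 = 45.41 MPa.
n = 262/45.41 = 5.770.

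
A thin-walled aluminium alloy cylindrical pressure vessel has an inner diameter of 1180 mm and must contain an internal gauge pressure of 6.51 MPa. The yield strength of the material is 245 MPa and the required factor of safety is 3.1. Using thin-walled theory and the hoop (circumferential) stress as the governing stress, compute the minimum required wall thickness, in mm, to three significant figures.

σ_allow = 245/3.1 = 79.03 MPa.
Hoop stress σ_h = pD/(2t), so t = pD/(2σ_allow) = 6.51×1180/(2×79.03) = 48.60 mm.

t = 48.6 mm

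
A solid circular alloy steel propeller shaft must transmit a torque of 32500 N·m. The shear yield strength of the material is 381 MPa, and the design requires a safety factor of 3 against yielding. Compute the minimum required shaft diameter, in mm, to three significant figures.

Allowable shear stress τ_allow = 381/3 = 127.0 MPa.
For a solid shaft τ = 16T/(πd³), so d³ = 16T/(π τ_allow) = 16×3.2500×10^7/(π×127.0) = 1.303×10^6 mm³.
d = (1.303×10^6)^(1/3) = 109.2 mm.

d = 109 mm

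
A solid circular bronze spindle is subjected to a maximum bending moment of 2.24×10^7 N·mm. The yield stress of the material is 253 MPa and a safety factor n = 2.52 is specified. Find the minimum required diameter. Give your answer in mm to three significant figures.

σ_allow = 253/2.52 = 100.4 MPa.
For a solid circular section σ = 32M/(πd³), so d³ = 32M/(π σ_allow) = 32×2.2400×10^7/(π×100.4) = 2.273×10^6 mm³.
d = 131.5 mm.

d = 131 mm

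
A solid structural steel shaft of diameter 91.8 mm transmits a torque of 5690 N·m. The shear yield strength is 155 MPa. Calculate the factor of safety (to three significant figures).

n = 4.14

τ = 16T/(πd³) = 16×5690000/(π×91.8³) = 37.46 MPa.
n = τ_limit/τ = 155/37.46 = 4.138.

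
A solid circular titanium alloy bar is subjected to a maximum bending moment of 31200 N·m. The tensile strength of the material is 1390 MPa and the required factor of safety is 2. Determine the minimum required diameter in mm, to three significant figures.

d = 77.0 mm

σ_allow = 1390/2 = 695.0 MPa.
For a solid circular section σ = 32M/(πd³), so d³ = 32M/(π σ_allow) = 32×3.1200×10^7/(π×695.0) = 457300 mm³.
d = 77.04 mm.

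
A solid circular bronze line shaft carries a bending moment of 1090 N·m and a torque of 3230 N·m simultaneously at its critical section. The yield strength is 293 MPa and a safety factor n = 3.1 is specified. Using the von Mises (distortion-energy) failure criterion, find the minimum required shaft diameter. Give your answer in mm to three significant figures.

σ_allow = σ_y/n = 293/3.1 = 94.52 MPa.
For a solid shaft σ_b = 32M/(πd³) and τ = 16T/(πd³), so the von Mises stress is σ' = (16/πd³)·√(4M²+3T²).
√(4M²+3T²) = √(4×(1.090×10^6)² + 3×(3.230×10^6)²) = 6.004×10^6 N·mm.
d³ = 16×6.004×10^6/(π×94.52) = 323500 mm³.
d = 68.65 mm.

d = 68.7 mm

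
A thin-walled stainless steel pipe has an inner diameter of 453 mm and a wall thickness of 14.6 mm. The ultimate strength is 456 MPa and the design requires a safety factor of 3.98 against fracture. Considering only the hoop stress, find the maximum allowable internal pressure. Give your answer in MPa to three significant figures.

σ_allow = 456/3.98 = 114.6 MPa.
σ_h = pD/(2t) → p_allow = 2σ_allow t/D = 2×114.6×14.6/453 = 7.385 MPa.

p_allow = 7.39 MPa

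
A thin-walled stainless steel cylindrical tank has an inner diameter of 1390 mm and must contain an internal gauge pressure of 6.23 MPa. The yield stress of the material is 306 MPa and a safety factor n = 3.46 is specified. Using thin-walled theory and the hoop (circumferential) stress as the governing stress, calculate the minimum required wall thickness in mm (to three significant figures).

σ_allow = 306/3.46 = 88.44 MPa.
Hoop stress σ_h = pD/(2t), so t = pD/(2σ_allow) = 6.23×1390/(2×88.44) = 48.96 mm.

t = 49.0 mm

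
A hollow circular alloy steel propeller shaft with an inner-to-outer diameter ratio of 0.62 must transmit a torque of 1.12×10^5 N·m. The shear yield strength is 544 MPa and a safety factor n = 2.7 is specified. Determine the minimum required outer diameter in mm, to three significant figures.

τ_allow = 544/2.7 = 201.5 MPa.
For a hollow shaft τ = 16T/[πd_o³(1−k⁴)] with k = 0.62, so 1−k⁴ = 0.8522.
d_o³ = 16T/[π τ_allow (1−k⁴)] = 16×1.1200×10^8/(π×201.5×0.8522) = 3.322×10^6 mm³.
d_o = 149.2 mm.

d_o = 149 mm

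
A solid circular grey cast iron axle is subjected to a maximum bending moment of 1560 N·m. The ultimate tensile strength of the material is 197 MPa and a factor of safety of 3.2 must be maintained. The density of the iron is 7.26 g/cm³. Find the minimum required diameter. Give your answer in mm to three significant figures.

d = 63.7 mm

σ_allow = 197/3.2 = 61.56 MPa.
For a solid circular section σ = 32M/(πd³), so d³ = 32M/(π σ_allow) = 32×1560000/(π×61.56) = 258100 mm³.
d = 63.67 mm.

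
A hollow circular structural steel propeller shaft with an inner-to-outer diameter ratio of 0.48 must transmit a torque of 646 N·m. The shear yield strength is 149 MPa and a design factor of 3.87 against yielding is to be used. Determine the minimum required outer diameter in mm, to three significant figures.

d_o = 44.9 mm

τ_allow = 149/3.87 = 38.50 MPa.
For a hollow shaft τ = 16T/[πd_o³(1−k⁴)] with k = 0.48, so 1−k⁴ = 0.9469.
d_o³ = 16T/[π τ_allow (1−k⁴)] = 16×646000/(π×38.50×0.9469) = 90240 mm³.
d_o = 44.85 mm.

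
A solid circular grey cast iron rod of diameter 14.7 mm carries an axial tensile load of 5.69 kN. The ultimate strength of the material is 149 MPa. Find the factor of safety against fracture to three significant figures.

A = πd²/4 = 169.7 mm².
σ = F/A = 5690.0/169.7 = 33.53 MPa.
n = 149/33.53 = 4.444.

n = 4.44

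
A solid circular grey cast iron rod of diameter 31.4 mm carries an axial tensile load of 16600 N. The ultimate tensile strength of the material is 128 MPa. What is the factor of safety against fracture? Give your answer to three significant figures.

A = πd²/4 = 774.4 mm².
σ = F/A = 16600/774.4 = 21.44 MPa.
n = 128/21.44 = 5.971.

n = 5.97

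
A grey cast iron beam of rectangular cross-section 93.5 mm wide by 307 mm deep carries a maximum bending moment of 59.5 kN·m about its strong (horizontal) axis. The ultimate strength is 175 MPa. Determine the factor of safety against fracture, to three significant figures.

Section modulus S = bh²/6 = 93.5×307²/6 = 1.469×10^6 mm³.
σ = M/S = 5.9500×10^7/1.469×10^6 = 40.51 MPa.
n = 175/40.51 = 4.320.

n = 4.32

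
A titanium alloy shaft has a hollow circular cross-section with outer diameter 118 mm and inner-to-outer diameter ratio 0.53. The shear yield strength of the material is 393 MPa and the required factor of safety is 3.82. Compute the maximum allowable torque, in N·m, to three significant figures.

T_allow = 30600 N·m

τ_allow = 393/3.82 = 102.9 MPa.
For a hollow shaft T_allow = τ_allow·πd_o³(1−k⁴)/16 with 1−k⁴ = 0.9211, so πd_o³(1−k⁴)/16 = 297200 mm³.
T_allow = 102.9×297200 = 3.057×10^7 N·mm = 30570 N·m.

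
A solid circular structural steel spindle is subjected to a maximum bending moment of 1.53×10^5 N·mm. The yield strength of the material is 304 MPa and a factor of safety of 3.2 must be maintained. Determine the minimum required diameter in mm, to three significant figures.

d = 25.4 mm

σ_allow = 304/3.2 = 95.00 MPa.
For a solid circular section σ = 32M/(πd³), so d³ = 32M/(π σ_allow) = 32×153000/(π×95.00) = 16400 mm³.
d = 25.41 mm.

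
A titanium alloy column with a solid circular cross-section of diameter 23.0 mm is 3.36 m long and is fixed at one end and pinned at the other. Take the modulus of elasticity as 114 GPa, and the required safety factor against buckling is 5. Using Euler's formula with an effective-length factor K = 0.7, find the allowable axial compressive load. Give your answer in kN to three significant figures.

I = πd⁴/64 = π×23.0⁴/64 = 13740 mm⁴.
Effective length L_e = KL = 0.7×3.36 m = 2352 mm.
Euler critical load P_cr = π²EI/L_e² = π²×114000×13740/2352² = 2794 N.
P_allow = P_cr/n = 2794/5 = 558.8 N.

P_allow = 0.559 kN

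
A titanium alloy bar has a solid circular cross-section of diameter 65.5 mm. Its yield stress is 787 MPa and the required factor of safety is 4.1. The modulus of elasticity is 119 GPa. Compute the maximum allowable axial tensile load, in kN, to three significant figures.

σ_allow = 787/4.1 = 192.0 MPa.
A = πd²/4 = π×65.5²/4 = 3370 mm².
F_allow = σ_allow × A = 192.0×3370 = 646800 N.

F_allow = 647 kN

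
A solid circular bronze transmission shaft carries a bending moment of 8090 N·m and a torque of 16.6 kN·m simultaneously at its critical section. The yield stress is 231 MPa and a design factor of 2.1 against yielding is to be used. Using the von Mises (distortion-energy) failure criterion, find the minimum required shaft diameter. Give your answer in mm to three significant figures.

σ_allow = σ_y/n = 231/2.1 = 110.0 MPa.
For a solid shaft σ_b = 32M/(πd³) and τ = 16T/(πd³), so the von Mises stress is σ' = (16/πd³)·√(4M²+3T²).
√(4M²+3T²) = √(4×(8.090×10^6)² + 3×(1.660×10^7)²) = 3.299×10^7 N·mm.
d³ = 16×3.299×10^7/(π×110.0) = 1.528×10^6 mm³.
d = 115.2 mm.

d = 115 mm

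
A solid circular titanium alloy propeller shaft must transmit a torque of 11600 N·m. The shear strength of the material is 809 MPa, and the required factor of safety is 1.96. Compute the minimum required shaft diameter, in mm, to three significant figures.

Allowable shear stress τ_allow = 809/1.96 = 412.8 MPa.
For a solid shaft τ = 16T/(πd³), so d³ = 16T/(π τ_allow) = 16×1.1600×10^7/(π×412.8) = 143100 mm³.
d = (143100)^(1/3) = 52.31 mm.

d = 52.3 mm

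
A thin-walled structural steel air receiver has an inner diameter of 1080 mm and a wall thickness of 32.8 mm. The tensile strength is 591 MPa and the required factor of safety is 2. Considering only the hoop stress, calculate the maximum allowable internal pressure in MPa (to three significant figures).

p_allow = 17.9 MPa

σ_allow = 591/2 = 295.5 MPa.
σ_h = pD/(2t) → p_allow = 2σ_allow t/D = 2×295.5×32.8/1080 = 17.95 MPa.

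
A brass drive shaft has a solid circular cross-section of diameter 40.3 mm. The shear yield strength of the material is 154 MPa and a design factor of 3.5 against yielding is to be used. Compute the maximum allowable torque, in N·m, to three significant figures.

T_allow = 565 N·m

τ_allow = 154/3.5 = 44.00 MPa.
For a solid shaft T_allow = τ_allow·πd³/16; πd³/16 = π×40.3³/16 = 12850 mm³.
T_allow = 44.00×12850 = 565500 N·mm = 565.5 N·m.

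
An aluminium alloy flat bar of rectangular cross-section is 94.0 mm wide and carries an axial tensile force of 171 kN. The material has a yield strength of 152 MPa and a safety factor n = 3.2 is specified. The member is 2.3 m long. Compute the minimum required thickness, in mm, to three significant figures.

t = 38.3 mm

σ_allow = 152/3.2 = 47.50 MPa.
Required area A = F/σ_allow = 171000/47.50 = 3600 mm².
t = A/w = 3600/94.0 = 38.30 mm.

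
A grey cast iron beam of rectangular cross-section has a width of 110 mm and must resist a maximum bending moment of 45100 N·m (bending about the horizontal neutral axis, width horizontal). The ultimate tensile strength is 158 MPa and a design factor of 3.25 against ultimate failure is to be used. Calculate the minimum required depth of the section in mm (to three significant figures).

h = 225 mm

σ_allow = 158/3.25 = 48.62 MPa.
For a rectangular section σ = 6M/(bh²), so h² = 6M/(b σ_allow) = 6×4.5100×10^7/(110×48.62) = 50600 mm².
h = 224.9 mm.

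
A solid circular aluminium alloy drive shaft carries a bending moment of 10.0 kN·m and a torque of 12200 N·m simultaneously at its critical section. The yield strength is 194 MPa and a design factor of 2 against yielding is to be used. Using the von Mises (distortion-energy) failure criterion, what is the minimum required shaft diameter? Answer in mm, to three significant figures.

σ_allow = σ_y/n = 194/2 = 97.00 MPa.
For a solid shaft σ_b = 32M/(πd³) and τ = 16T/(πd³), so the von Mises stress is σ' = (16/πd³)·√(4M²+3T²).
√(4M²+3T²) = √(4×(1.000×10^7)² + 3×(1.220×10^7)²) = 2.910×10^7 N·mm.
d³ = 16×2.910×10^7/(π×97.00) = 1.528×10^6 mm³.
d = 115.2 mm.

d = 115 mm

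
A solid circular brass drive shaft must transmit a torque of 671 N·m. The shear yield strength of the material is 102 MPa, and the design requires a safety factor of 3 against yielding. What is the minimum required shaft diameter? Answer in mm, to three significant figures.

Allowable shear stress τ_allow = 102/3 = 34.00 MPa.
For a solid shaft τ = 16T/(πd³), so d³ = 16T/(π τ_allow) = 16×671000/(π×34.00) = 100500 mm³.
d = (100500)^(1/3) = 46.49 mm.

d = 46.5 mm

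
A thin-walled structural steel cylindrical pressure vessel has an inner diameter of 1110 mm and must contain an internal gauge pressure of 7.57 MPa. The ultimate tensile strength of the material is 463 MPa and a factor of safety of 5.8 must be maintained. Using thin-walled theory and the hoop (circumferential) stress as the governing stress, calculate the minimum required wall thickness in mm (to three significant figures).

t = 52.6 mm

σ_allow = 463/5.8 = 79.83 MPa.
Hoop stress σ_h = pD/(2t), so t = pD/(2σ_allow) = 7.57×1110/(2×79.83) = 52.63 mm.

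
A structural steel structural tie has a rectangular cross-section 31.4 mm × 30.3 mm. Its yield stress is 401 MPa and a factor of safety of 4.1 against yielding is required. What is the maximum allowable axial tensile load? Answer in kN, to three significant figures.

σ_allow = 401/4.1 = 97.80 MPa.
A = 31.4×30.3 = 951.4 mm².
F_allow = σ_allow × A = 97.80×951.4 = 93050 N.

F_allow = 93.1 kN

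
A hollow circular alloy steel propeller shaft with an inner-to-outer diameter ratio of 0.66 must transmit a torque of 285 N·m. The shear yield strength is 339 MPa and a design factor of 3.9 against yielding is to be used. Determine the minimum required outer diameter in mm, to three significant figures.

d_o = 27.4 mm

τ_allow = 339/3.9 = 86.92 MPa.
For a hollow shaft τ = 16T/[πd_o³(1−k⁴)] with k = 0.66, so 1−k⁴ = 0.8103.
d_o³ = 16T/[π τ_allow (1−k⁴)] = 16×285000/(π×86.92×0.8103) = 20610 mm³.
d_o = 27.42 mm.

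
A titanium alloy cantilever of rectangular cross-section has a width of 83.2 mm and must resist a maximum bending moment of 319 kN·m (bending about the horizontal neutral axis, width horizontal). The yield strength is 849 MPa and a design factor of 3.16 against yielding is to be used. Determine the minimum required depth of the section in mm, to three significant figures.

σ_allow = 849/3.16 = 268.7 MPa.
For a rectangular section σ = 6M/(bh²), so h² = 6M/(b σ_allow) = 6×3.1900×10^8/(83.2×268.7) = 85620 mm².
h = 292.6 mm.

h = 293 mm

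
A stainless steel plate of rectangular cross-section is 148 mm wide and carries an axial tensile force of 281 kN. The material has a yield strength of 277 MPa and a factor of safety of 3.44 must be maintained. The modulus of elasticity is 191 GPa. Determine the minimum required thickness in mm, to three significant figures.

σ_allow = 277/3.44 = 80.52 MPa.
Required area A = F/σ_allow = 281000/80.52 = 3490 mm².
t = A/w = 3490/148 = 23.58 mm.

t = 23.6 mm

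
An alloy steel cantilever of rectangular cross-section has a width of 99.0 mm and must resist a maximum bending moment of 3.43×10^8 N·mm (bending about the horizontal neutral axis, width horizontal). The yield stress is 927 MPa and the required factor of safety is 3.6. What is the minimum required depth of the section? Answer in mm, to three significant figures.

h = 284 mm

σ_allow = 927/3.6 = 257.5 MPa.
For a rectangular section σ = 6M/(bh²), so h² = 6M/(b σ_allow) = 6×3.4300×10^8/(99.0×257.5) = 80730 mm².
h = 284.1 mm.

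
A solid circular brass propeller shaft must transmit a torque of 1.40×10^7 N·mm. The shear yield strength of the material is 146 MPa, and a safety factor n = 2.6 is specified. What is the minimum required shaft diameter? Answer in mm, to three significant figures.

d = 108 mm

Allowable shear stress τ_allow = 146/2.6 = 56.15 MPa.
For a solid shaft τ = 16T/(πd³), so d³ = 16T/(π τ_allow) = 16×1.4000×10^7/(π×56.15) = 1.270×10^6 mm³.
d = (1.270×10^6)^(1/3) = 108.3 mm.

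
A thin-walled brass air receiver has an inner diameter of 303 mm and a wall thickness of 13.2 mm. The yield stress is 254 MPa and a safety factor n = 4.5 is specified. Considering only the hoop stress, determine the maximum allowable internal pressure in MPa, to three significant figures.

p_allow = 4.92 MPa

σ_allow = 254/4.5 = 56.44 MPa.
σ_h = pD/(2t) → p_allow = 2σ_allow t/D = 2×56.44×13.2/303 = 4.918 MPa.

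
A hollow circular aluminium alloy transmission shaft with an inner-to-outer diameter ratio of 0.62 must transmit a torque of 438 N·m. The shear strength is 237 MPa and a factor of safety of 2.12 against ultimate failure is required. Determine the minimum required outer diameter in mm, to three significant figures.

τ_allow = 237/2.12 = 111.8 MPa.
For a hollow shaft τ = 16T/[πd_o³(1−k⁴)] with k = 0.62, so 1−k⁴ = 0.8522.
d_o³ = 16T/[π τ_allow (1−k⁴)] = 16×438000/(π×111.8×0.8522) = 23410 mm³.
d_o = 28.61 mm.

d_o = 28.6 mm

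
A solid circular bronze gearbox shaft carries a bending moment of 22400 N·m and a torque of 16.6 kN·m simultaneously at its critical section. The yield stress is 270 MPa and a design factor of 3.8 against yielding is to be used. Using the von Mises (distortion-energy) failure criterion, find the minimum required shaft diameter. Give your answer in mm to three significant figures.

σ_allow = σ_y/n = 270/3.8 = 71.05 MPa.
For a solid shaft σ_b = 32M/(πd³) and τ = 16T/(πd³), so the von Mises stress is σ' = (16/πd³)·√(4M²+3T²).
√(4M²+3T²) = √(4×(2.240×10^7)² + 3×(1.660×10^7)²) = 5.323×10^7 N·mm.
d³ = 16×5.323×10^7/(π×71.05) = 3.816×10^6 mm³.
d = 156.3 mm.

d = 156 mm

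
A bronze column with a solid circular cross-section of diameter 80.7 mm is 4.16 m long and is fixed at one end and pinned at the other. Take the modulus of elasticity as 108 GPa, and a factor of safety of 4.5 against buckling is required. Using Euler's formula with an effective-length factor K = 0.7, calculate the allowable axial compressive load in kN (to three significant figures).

I = πd⁴/64 = π×80.7⁴/64 = 2.082×10^6 mm⁴.
Effective length L_e = KL = 0.7×4.16 m = 2912 mm.
Euler critical load P_cr = π²EI/L_e² = π²×108000×2.082×10^6/2912² = 261700 N.
P_allow = P_cr/n = 261700/4.5 = 58160 N.

P_allow = 58.2 kN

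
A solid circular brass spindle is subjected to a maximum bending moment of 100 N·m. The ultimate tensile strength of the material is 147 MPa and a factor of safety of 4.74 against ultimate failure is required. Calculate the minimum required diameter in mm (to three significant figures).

σ_allow = 147/4.74 = 31.01 MPa.
For a solid circular section σ = 32M/(πd³), so d³ = 32M/(π σ_allow) = 32×100000/(π×31.01) = 32840 mm³.
d = 32.02 mm.

d = 32.0 mm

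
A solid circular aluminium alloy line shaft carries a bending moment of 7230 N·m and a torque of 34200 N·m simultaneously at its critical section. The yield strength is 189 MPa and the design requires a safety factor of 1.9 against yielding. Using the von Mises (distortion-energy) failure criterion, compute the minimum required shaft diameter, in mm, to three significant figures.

d = 146 mm

σ_allow = σ_y/n = 189/1.9 = 99.47 MPa.
For a solid shaft σ_b = 32M/(πd³) and τ = 16T/(πd³), so the von Mises stress is σ' = (16/πd³)·√(4M²+3T²).
√(4M²+3T²) = √(4×(7.230×10^6)² + 3×(3.420×10^7)²) = 6.098×10^7 N·mm.
d³ = 16×6.098×10^7/(π×99.47) = 3.122×10^6 mm³.
d = 146.2 mm.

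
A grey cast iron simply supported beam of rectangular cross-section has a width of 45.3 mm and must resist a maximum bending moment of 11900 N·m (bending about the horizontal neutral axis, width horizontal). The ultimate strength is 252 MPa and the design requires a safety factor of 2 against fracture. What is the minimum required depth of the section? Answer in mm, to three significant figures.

h = 112 mm

σ_allow = 252/2 = 126.0 MPa.
For a rectangular section σ = 6M/(bh²), so h² = 6M/(b σ_allow) = 6×1.1900×10^7/(45.3×126.0) = 12510 mm².
h = 111.8 mm.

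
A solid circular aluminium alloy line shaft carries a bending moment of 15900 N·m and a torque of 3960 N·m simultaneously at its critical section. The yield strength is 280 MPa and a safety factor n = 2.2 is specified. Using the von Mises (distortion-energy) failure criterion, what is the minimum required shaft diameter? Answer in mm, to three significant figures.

σ_allow = σ_y/n = 280/2.2 = 127.3 MPa.
For a solid shaft σ_b = 32M/(πd³) and τ = 16T/(πd³), so the von Mises stress is σ' = (16/πd³)·√(4M²+3T²).
√(4M²+3T²) = √(4×(1.590×10^7)² + 3×(3.960×10^6)²) = 3.253×10^7 N·mm.
d³ = 16×3.253×10^7/(π×127.3) = 1.302×10^6 mm³.
d = 109.2 mm.

d = 109 mm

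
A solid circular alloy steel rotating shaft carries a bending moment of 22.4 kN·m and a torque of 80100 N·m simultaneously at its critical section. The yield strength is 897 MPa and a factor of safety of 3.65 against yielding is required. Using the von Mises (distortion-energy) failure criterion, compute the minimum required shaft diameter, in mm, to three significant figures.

σ_allow = σ_y/n = 897/3.65 = 245.8 MPa.
For a solid shaft σ_b = 32M/(πd³) and τ = 16T/(πd³), so the von Mises stress is σ' = (16/πd³)·√(4M²+3T²).
√(4M²+3T²) = √(4×(2.240×10^7)² + 3×(8.010×10^7)²) = 1.458×10^8 N·mm.
d³ = 16×1.458×10^8/(π×245.8) = 3.021×10^6 mm³.
d = 144.6 mm.

d = 145 mm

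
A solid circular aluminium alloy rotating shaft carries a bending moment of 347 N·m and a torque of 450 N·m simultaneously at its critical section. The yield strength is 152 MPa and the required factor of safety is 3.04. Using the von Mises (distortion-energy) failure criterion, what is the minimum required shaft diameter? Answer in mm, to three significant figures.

σ_allow = σ_y/n = 152/3.04 = 50.00 MPa.
For a solid shaft σ_b = 32M/(πd³) and τ = 16T/(πd³), so the von Mises stress is σ' = (16/πd³)·√(4M²+3T²).
√(4M²+3T²) = √(4×(347000)² + 3×(450000)²) = 1.044×10^6 N·mm.
d³ = 16×1.044×10^6/(π×50.00) = 106300 mm³.
d = 47.37 mm.

d = 47.4 mm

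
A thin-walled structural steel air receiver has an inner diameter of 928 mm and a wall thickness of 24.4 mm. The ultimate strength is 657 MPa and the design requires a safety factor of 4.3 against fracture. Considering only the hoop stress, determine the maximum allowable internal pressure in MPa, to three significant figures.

σ_allow = 657/4.3 = 152.8 MPa.
σ_h = pD/(2t) → p_allow = 2σ_allow t/D = 2×152.8×24.4/928 = 8.035 MPa.

p_allow = 8.03 MPa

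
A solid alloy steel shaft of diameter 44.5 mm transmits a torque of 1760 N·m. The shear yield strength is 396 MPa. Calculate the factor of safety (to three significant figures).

τ = 16T/(πd³) = 16×1760000/(π×44.5³) = 101.7 MPa.
n = τ_limit/τ = 396/101.7 = 3.893.

n = 3.89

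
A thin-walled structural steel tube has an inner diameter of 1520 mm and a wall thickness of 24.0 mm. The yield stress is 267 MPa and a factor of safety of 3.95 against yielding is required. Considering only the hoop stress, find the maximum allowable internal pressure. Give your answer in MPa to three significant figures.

σ_allow = 267/3.95 = 67.59 MPa.
σ_h = pD/(2t) → p_allow = 2σ_allow t/D = 2×67.59×24.0/1520 = 2.135 MPa.

p_allow = 2.13 MPa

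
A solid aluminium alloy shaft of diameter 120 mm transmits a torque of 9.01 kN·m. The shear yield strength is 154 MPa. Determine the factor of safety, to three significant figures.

τ = 16T/(πd³) = 16×9010000/(π×120³) = 26.56 MPa.
n = τ_limit/τ = 154/26.56 = 5.799.

n = 5.80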